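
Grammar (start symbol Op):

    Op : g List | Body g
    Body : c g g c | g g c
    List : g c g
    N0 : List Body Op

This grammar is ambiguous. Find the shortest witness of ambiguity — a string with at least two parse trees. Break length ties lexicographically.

g g c g

length 4: g g c g has 2 parse trees

Two derivations of g g c g:
  Op ⇒ g List ⇒ g g c g
  Op ⇒ Body g ⇒ g g c g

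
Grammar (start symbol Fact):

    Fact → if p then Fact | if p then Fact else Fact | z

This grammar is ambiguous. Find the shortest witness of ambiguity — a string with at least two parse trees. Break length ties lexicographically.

if p then if p then z else z

length 1: no string has ≥2 trees
length 4: no string has ≥2 trees
length 6: no string has ≥2 trees
length 7: no string has ≥2 trees
length 9: if p then if p then z else z has 2 parse trees

Two derivations of if p then if p then z else z:
  Fact ⇒ if p then Fact ⇒ if p then if p then Fact else Fact ⇒ if p then if p then z else Fact ⇒ if p then if p then z else z
  Fact ⇒ if p then Fact else Fact ⇒ if p then if p then Fact else Fact ⇒ if p then if p then z else Fact ⇒ if p then if p then z else z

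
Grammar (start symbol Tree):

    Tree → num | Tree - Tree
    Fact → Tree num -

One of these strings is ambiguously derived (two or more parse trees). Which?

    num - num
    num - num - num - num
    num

num - num: 1 tree
num - num - num - num: 5 trees
num: 1 tree

num - num - num - num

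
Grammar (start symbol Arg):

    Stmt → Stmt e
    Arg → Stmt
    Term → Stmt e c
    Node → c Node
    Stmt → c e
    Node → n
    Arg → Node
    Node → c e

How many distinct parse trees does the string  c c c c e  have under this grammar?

1

Parse trees for c c c c e:
  [Arg [Node c [Node c [Node c [Node c e]]]]]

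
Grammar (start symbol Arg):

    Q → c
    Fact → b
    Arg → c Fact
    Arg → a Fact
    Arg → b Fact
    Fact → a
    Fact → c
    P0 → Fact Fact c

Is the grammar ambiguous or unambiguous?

(Q, P0 are unreachable from Arg, so their rules don't affect L(Arg).) Each reachable nonterminal has at most one production per leading terminal, and all productions are right-linear; the derivation is determined token-by-token.

Unambiguous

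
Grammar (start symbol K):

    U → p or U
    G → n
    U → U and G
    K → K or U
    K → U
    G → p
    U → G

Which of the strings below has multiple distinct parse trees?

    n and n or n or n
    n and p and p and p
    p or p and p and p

p or p and p and p

n and n or n or n: 1 tree
n and p and p and p: 1 tree
p or p and p and p: 4 trees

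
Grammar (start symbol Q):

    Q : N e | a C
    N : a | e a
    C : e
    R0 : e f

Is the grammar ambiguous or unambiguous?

Witness: a e

Derivation 1: Q ⇒ N e ⇒ a e
Derivation 2: Q ⇒ a C ⇒ a e

Two distinct leftmost derivations for the same string.

Ambiguous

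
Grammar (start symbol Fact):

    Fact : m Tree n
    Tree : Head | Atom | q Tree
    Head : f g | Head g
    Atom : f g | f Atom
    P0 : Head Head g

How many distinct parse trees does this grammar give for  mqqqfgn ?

2

Parse trees for mqqqfgn:
  [Fact m [Tree q [Tree q [Tree q [Tree [Head f g]]]]] n]
  [Fact m [Tree q [Tree q [Tree q [Tree [Atom f g]]]]] n]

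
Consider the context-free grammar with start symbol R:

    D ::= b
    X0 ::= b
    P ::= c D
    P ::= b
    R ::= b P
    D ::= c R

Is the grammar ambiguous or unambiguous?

Only R, P, D are reachable from R; ignoring the rest: Each reachable nonterminal has at most one production per leading terminal, and all productions are right-linear; the derivation is determined token-by-token.

Unambiguous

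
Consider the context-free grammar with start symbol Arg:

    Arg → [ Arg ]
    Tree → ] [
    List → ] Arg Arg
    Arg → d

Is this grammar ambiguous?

Unambiguous

Only Arg is reachable from Arg; ignoring the rest: L(Arg) is { openⁿ atom closeⁿ : n ≥ 0 }. The bracket depth fixes n, and the derivation is forced at every step.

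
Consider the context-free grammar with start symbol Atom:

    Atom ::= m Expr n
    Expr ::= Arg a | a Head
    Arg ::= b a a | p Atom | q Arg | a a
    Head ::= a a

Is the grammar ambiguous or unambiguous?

Witness: m a a a n

Derivation 1: Atom ⇒ m Expr n ⇒ m Arg a n ⇒ m a a a n
Derivation 2: Atom ⇒ m Expr n ⇒ m a Head n ⇒ m a a a n

Two distinct leftmost derivations for the same string.

Ambiguous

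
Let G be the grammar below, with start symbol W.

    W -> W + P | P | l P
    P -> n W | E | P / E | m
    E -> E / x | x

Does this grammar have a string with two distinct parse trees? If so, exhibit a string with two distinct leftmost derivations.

Witness: x / x

Derivation 1: W ⇒ P ⇒ E ⇒ E / x ⇒ x / x
Derivation 2: W ⇒ P ⇒ P / E ⇒ E / E ⇒ x / E ⇒ x / x

Two distinct leftmost derivations for the same string.

Ambiguous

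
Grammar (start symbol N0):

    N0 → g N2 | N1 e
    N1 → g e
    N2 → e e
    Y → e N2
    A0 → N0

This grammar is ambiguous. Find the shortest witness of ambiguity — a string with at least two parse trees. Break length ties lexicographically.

g e e

length 3: g e e has 2 parse trees

Two derivations of g e e:
  N0 ⇒ g N2 ⇒ g e e
  N0 ⇒ N1 e ⇒ g e e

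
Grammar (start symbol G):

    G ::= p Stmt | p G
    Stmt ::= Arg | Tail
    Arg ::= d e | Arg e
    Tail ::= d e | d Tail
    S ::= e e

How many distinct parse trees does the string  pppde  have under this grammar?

Parse trees for pppde:
  [G p [G p [G p [Stmt [Arg d e]]]]]
  [G p [G p [G p [Stmt [Tail d e]]]]]

2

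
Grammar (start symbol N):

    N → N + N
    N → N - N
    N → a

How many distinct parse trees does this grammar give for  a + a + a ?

2

Parse trees for a + a + a:
  [N [N a] + [N [N a] + [N a]]]
  [N [N [N a] + [N a]] + [N a]]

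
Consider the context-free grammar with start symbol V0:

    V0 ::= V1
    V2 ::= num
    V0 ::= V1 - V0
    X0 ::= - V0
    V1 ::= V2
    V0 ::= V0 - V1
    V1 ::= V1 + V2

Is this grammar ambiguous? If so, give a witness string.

Ambiguous

Witness: num - num

Derivation 1: V0 ⇒ V1 - V0 ⇒ V2 - V0 ⇒ num - V0 ⇒ num - V1 ⇒ num - V2 ⇒ num - num
Derivation 2: V0 ⇒ V0 - V1 ⇒ V1 - V1 ⇒ V2 - V1 ⇒ num - V1 ⇒ num - V2 ⇒ num - num

Two distinct leftmost derivations for the same string.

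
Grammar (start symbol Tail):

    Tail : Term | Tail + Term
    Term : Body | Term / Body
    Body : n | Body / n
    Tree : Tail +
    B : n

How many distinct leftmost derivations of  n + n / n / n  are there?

4

Parse trees for n + n / n / n:
  [Tail [Tail [Term [Body n]]] + [Term [Body [Body [Body n] / n] / n]]]
  [Tail [Tail [Term [Body n]]] + [Term [Term [Body n]] / [Body [Body n] / n]]]
  [Tail [Tail [Term [Body n]]] + [Term [Term [Body [Body n] / n]] / [Body n]]]
  [Tail [Tail [Term [Body n]]] + [Term [Term [Term [Body n]] / [Body n]] / [Body n]]]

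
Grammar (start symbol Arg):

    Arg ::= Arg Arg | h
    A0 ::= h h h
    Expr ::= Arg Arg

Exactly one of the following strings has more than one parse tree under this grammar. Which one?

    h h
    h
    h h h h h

h h h h h

h h: 1 tree
h: 1 tree
h h h h h: 14 trees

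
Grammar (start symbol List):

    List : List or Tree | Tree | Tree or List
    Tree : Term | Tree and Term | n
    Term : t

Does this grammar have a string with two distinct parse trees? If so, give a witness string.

Witness: n or n

Derivation 1: List ⇒ List or Tree ⇒ Tree or Tree ⇒ n or Tree ⇒ n or n
Derivation 2: List ⇒ Tree or List ⇒ n or List ⇒ n or Tree ⇒ n or n

Two distinct leftmost derivations for the same string.

Ambiguous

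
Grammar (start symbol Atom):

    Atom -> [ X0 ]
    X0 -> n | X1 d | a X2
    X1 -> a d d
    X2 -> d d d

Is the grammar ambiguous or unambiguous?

Ambiguous

Witness: [ a d d d ]

Derivation 1: Atom ⇒ [ X0 ] ⇒ [ X1 d ] ⇒ [ a d d d ]
Derivation 2: Atom ⇒ [ X0 ] ⇒ [ a X2 ] ⇒ [ a d d d ]

Two distinct leftmost derivations for the same string.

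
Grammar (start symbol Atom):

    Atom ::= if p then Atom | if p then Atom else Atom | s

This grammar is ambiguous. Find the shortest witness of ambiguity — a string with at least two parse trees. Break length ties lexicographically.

if p then if p then s else s

length 1: no string has ≥2 trees
length 4: no string has ≥2 trees
length 6: no string has ≥2 trees
length 7: no string has ≥2 trees
length 9: if p then if p then s else s has 2 parse trees

Two derivations of if p then if p then s else s:
  Atom ⇒ if p then Atom ⇒ if p then if p then Atom else Atom ⇒ if p then if p then s else Atom ⇒ if p then if p then s else s
  Atom ⇒ if p then Atom else Atom ⇒ if p then if p then Atom else Atom ⇒ if p then if p then s else Atom ⇒ if p then if p then s else s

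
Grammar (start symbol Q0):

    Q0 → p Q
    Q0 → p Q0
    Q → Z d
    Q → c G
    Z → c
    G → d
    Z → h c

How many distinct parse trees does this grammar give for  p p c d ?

Parse trees for p p c d:
  [Q0 p [Q0 p [Q [Z c] d]]]
  [Q0 p [Q0 p [Q c [G d]]]]

2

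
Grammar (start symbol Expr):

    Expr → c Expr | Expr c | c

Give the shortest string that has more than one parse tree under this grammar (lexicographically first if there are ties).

c c

length 1: no string has ≥2 trees
length 2: c c has 2 parse trees

Two derivations of c c:
  Expr ⇒ c Expr ⇒ c c
  Expr ⇒ Expr c ⇒ c c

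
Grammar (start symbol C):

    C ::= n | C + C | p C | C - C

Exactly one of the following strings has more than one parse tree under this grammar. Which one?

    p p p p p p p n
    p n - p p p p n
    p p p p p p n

p n - p p p p n

p p p p p p p n: 1 tree
p n - p p p p n: 2 trees
p p p p p p n: 1 tree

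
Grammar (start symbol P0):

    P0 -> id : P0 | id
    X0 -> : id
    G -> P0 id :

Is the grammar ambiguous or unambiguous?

Unambiguous

Only P0 is reachable from P0; ignoring the rest: The reachable grammar is A → atom sep A | atom. Each atom is followed by either the separator (recurse) or end-of-string (stop) — no choice point.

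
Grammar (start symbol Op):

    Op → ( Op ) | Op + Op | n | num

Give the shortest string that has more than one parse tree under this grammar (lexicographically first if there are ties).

length 1: no string has ≥2 trees
length 3: no string has ≥2 trees
length 5: n + n + n has 2 parse trees

Two derivations of n + n + n:
  Op ⇒ Op + Op ⇒ Op + Op + Op ⇒ n + Op + Op ⇒ n + n + Op ⇒ n + n + n
  Op ⇒ Op + Op ⇒ n + Op ⇒ n + Op + Op ⇒ n + n + Op ⇒ n + n + n

n + n + n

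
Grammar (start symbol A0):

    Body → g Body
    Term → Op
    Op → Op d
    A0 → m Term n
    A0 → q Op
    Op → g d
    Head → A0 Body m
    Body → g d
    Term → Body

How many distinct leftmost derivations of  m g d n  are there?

2

Parse trees for m g d n:
  [A0 m [Term [Op g d]] n]
  [A0 m [Term [Body g d]] n]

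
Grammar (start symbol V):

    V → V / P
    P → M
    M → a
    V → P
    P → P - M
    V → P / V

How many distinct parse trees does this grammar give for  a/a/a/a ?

Parse trees for a/a/a/a:
  [V [V [V [V [P [M a]]] / [P [M a]]] / [P [M a]]] / [P [M a]]]
  [V [V [V [P [M a]] / [V [P [M a]]]] / [P [M a]]] / [P [M a]]]
  [V [V [P [M a]] / [V [V [P [M a]]] / [P [M a]]]] / [P [M a]]]
  [V [V [P [M a]] / [V [P [M a]] / [V [P [M a]]]]] / [P [M a]]]
  [V [P [M a]] / [V [V [V [P [M a]]] / [P [M a]]] / [P [M a]]]]
  [V [P [M a]] / [V [V [P [M a]] / [V [P [M a]]]] / [P [M a]]]]
  [V [P [M a]] / [V [P [M a]] / [V [V [P [M a]]] / [P [M a]]]]]
  [V [P [M a]] / [V [P [M a]] / [V [P [M a]] / [V [P [M a]]]]]]

8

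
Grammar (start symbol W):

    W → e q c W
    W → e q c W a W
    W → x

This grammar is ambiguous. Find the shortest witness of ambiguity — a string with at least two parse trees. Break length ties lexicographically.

e q c e q c x a x

length 1: no string has ≥2 trees
length 4: no string has ≥2 trees
length 6: no string has ≥2 trees
length 7: no string has ≥2 trees
length 9: e q c e q c x a x has 2 parse trees

Two derivations of e q c e q c x a x:
  W ⇒ e q c W ⇒ e q c e q c W a W ⇒ e q c e q c x a W ⇒ e q c e q c x a x
  W ⇒ e q c W a W ⇒ e q c e q c W a W ⇒ e q c e q c x a W ⇒ e q c e q c x a x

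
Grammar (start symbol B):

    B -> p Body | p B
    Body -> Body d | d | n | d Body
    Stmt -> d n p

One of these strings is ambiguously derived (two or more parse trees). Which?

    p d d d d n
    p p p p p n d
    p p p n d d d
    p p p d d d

p p p d d d

p d d d d n: 1 tree
p p p p p n d: 1 tree
p p p n d d d: 1 tree
p p p d d d: 4 trees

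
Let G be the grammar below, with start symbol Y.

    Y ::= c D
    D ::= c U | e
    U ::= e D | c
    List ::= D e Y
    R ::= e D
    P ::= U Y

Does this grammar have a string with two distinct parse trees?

Unambiguous

Only Y, D, U are reachable from Y; ignoring the rest: Restricted to the reachable nonterminals, every rule has the form A → t or A → t B, and no two rules for the same A share a first terminal. The grammar encodes a DFA — one run per string.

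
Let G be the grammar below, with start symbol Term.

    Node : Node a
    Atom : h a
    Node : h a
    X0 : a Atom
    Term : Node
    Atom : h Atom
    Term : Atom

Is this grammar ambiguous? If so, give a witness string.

Ambiguous

Witness: h a

Derivation 1: Term ⇒ Node ⇒ h a
Derivation 2: Term ⇒ Atom ⇒ h a

Two distinct leftmost derivations for the same string.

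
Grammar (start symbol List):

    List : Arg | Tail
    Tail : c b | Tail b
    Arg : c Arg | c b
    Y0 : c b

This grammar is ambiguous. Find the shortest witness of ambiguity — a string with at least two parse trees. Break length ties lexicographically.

c b

length 2: c b has 2 parse trees

Two derivations of c b:
  List ⇒ Arg ⇒ c b
  List ⇒ Tail ⇒ c b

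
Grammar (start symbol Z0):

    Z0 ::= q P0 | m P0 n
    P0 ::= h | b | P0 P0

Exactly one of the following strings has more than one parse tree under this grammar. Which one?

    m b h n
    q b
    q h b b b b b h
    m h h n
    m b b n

m b h n: 1 tree
q b: 1 tree
q h b b b b b h: 132 trees
m h h n: 1 tree
m b b n: 1 tree

q h b b b b b h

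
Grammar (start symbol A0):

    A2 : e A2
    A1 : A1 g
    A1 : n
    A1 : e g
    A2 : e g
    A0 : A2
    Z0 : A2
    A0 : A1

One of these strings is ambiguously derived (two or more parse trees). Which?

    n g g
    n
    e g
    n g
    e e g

e g

n g g: 1 tree
n: 1 tree
e g: 2 trees
n g: 1 tree
e e g: 1 tree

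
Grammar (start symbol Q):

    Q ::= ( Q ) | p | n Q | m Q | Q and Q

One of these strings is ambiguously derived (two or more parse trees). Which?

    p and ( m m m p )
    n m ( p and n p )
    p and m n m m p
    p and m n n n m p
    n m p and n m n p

n m p and n m n p

p and ( m m m p ): 1 tree
n m ( p and n p ): 1 tree
p and m n m m p: 1 tree
p and m n n n m p: 1 tree
n m p and n m n p: 3 trees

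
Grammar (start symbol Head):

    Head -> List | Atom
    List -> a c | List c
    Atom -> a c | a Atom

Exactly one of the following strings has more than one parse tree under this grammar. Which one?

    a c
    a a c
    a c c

a c

a c: 2 trees
a a c: 1 tree
a c c: 1 tree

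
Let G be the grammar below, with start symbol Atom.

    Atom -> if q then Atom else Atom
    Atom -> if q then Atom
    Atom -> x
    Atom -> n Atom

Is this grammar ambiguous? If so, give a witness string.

Witness: if q then if q then x else x

Derivation 1: Atom ⇒ if q then Atom else Atom ⇒ if q then if q then Atom else Atom ⇒ if q then if q then x else Atom ⇒ if q then if q then x else x
Derivation 2: Atom ⇒ if q then Atom ⇒ if q then if q then Atom else Atom ⇒ if q then if q then x else Atom ⇒ if q then if q then x else x

Two distinct leftmost derivations for the same string.

Ambiguous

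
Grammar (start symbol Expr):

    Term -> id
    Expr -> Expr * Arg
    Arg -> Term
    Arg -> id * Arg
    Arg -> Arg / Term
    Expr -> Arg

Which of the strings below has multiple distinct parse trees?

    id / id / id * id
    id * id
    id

id * id

id / id / id * id: 1 tree
id * id: 2 trees
id: 1 tree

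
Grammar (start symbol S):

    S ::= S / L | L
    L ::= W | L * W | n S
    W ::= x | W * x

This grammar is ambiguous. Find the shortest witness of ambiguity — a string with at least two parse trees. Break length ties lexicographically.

x * x

length 1: no string has ≥2 trees
length 2: no string has ≥2 trees
length 3: x * x has 2 parse trees

Two derivations of x * x:
  S ⇒ L ⇒ W ⇒ W * x ⇒ x * x
  S ⇒ L ⇒ L * W ⇒ W * W ⇒ x * W ⇒ x * x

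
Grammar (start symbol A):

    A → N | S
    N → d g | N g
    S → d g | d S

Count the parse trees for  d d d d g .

Parse trees for d d d d g:
  [A [S d [S d [S d [S d g]]]]]

1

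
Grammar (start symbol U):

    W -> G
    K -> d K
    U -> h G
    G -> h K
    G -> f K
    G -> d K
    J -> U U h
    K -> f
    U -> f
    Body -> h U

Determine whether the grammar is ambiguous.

(J, Body, W are unreachable from U, so their rules don't affect L(U).) The reachable rules are right-linear with at most one rule per (nonterminal, next-terminal) pair. Each input token forces the next rule, so parsing is deterministic.

Unambiguous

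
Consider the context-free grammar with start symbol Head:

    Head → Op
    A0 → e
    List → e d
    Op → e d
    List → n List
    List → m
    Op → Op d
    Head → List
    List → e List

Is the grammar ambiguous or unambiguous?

Ambiguous

Witness: e d

Derivation 1: Head ⇒ Op ⇒ e d
Derivation 2: Head ⇒ List ⇒ e d

Two distinct leftmost derivations for the same string.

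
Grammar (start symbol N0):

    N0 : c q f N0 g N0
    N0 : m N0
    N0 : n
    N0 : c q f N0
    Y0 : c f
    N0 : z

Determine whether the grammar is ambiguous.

Ambiguous

Witness: c q f c q f n g n

Derivation 1: N0 ⇒ c q f N0 g N0 ⇒ c q f c q f N0 g N0 ⇒ c q f c q f n g N0 ⇒ c q f c q f n g n
Derivation 2: N0 ⇒ c q f N0 ⇒ c q f c q f N0 g N0 ⇒ c q f c q f n g N0 ⇒ c q f c q f n g n

Two distinct leftmost derivations for the same string.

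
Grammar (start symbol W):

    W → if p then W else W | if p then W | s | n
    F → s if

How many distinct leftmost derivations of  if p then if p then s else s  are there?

Parse trees for if p then if p then s else s:
  [W if p then [W if p then [W s]] else [W s]]
  [W if p then [W if p then [W s] else [W s]]]

2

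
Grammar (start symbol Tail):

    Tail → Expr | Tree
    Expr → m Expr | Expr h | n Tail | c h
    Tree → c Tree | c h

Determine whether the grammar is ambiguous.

Ambiguous

Witness: c h

Derivation 1: Tail ⇒ Expr ⇒ c h
Derivation 2: Tail ⇒ Tree ⇒ c h

Two distinct leftmost derivations for the same string.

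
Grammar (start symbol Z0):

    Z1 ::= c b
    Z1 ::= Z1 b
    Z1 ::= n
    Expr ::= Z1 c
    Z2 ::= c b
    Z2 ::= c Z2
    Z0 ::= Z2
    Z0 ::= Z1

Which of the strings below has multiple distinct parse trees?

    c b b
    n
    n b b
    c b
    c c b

c b

c b b: 1 tree
n: 1 tree
n b b: 1 tree
c b: 2 trees
c c b: 1 tree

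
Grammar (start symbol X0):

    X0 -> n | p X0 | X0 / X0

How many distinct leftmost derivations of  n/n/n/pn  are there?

Parse trees for n/n/n/pn:
  [X0 [X0 n] / [X0 [X0 n] / [X0 [X0 n] / [X0 p [X0 n]]]]]
  [X0 [X0 n] / [X0 [X0 [X0 n] / [X0 n]] / [X0 p [X0 n]]]]
  [X0 [X0 [X0 n] / [X0 n]] / [X0 [X0 n] / [X0 p [X0 n]]]]
  [X0 [X0 [X0 n] / [X0 [X0 n] / [X0 n]]] / [X0 p [X0 n]]]
  [X0 [X0 [X0 [X0 n] / [X0 n]] / [X0 n]] / [X0 p [X0 n]]]

5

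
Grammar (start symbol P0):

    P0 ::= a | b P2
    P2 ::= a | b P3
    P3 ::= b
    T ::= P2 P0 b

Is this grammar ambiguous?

Only P0, P2, P3 are reachable from P0; ignoring the rest: Restricted to the reachable nonterminals, every rule has the form A → t or A → t B, and no two rules for the same A share a first terminal. The grammar encodes a DFA — one run per string.

Unambiguous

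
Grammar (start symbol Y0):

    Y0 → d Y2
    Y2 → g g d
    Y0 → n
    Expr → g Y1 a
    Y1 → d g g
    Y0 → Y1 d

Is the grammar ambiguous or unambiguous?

Witness: d g g d

Derivation 1: Y0 ⇒ d Y2 ⇒ d g g d
Derivation 2: Y0 ⇒ Y1 d ⇒ d g g d

Two distinct leftmost derivations for the same string.

Ambiguous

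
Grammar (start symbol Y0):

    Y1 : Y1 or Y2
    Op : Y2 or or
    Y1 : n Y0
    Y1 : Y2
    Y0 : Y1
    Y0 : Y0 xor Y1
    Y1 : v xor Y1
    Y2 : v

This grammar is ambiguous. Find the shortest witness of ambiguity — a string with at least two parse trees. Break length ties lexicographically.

v xor v

length 1: no string has ≥2 trees
length 2: no string has ≥2 trees
length 3: v xor v has 2 parse trees

Two derivations of v xor v:
  Y0 ⇒ Y1 ⇒ v xor Y1 ⇒ v xor Y2 ⇒ v xor v
  Y0 ⇒ Y0 xor Y1 ⇒ Y1 xor Y1 ⇒ Y2 xor Y1 ⇒ v xor Y1 ⇒ v xor Y2 ⇒ v xor v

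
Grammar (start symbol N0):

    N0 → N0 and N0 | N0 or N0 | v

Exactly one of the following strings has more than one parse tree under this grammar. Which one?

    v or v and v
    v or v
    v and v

v or v and v

v or v and v: 2 trees
v or v: 1 tree
v and v: 1 tree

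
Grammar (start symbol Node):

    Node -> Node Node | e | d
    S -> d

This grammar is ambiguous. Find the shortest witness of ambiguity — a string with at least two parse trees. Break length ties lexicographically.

d d d

length 1: no string has ≥2 trees
length 2: no string has ≥2 trees
length 3: d d d has 2 parse trees

Two derivations of d d d:
  Node ⇒ Node Node ⇒ Node Node Node ⇒ d Node Node ⇒ d d Node ⇒ d d d
  Node ⇒ Node Node ⇒ d Node ⇒ d Node Node ⇒ d d Node ⇒ d d d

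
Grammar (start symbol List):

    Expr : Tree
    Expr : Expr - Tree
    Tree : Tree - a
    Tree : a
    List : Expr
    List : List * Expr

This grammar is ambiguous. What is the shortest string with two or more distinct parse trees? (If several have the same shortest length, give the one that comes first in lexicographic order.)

length 1: no string has ≥2 trees
length 3: a - a has 2 parse trees

Two derivations of a - a:
  List ⇒ Expr ⇒ Tree ⇒ Tree - a ⇒ a - a
  List ⇒ Expr ⇒ Expr - Tree ⇒ Tree - Tree ⇒ a - Tree ⇒ a - a

a - a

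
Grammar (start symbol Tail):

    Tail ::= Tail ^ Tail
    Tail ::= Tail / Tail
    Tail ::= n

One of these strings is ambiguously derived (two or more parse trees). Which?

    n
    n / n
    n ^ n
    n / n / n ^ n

n: 1 tree
n / n: 1 tree
n ^ n: 1 tree
n / n / n ^ n: 5 trees

n / n / n ^ n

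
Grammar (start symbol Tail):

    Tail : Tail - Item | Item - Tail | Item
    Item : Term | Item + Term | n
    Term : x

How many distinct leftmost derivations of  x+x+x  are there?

Parse trees for x+x+x:
  [Tail [Item [Item [Item [Term x]] + [Term x]] + [Term x]]]

1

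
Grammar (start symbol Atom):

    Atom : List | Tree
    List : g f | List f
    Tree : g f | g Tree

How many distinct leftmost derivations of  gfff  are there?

1

Parse trees for gfff:
  [Atom [List [List [List g f] f] f]]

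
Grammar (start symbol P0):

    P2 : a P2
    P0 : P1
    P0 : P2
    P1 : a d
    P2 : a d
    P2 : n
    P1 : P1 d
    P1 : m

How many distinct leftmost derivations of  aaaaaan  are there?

Parse trees for aaaaaan:
  [P0 [P2 a [P2 a [P2 a [P2 a [P2 a [P2 a [P2 n]]]]]]]]

1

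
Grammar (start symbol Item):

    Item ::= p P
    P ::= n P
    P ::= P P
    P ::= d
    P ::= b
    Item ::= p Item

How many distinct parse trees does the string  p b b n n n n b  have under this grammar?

Parse trees for p b b n n n n b:
  [Item p [P [P b] [P [P b] [P n [P n [P n [P n [P b]]]]]]]]
  [Item p [P [P [P b] [P b]] [P n [P n [P n [P n [P b]]]]]]]

2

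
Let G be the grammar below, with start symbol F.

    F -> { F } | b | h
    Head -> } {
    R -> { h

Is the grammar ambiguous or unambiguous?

Unambiguous

Only F is reachable from F; ignoring the rest: Each string is a nest of matched brackets around a single atom. An opening bracket forces the recursive rule; an atom forces the base rule.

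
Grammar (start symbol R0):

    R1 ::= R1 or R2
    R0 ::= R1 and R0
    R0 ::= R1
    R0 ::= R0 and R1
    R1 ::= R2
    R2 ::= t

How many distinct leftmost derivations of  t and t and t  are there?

4

Parse trees for t and t and t:
  [R0 [R1 [R2 t]] and [R0 [R1 [R2 t]] and [R0 [R1 [R2 t]]]]]
  [R0 [R1 [R2 t]] and [R0 [R0 [R1 [R2 t]]] and [R1 [R2 t]]]]
  [R0 [R0 [R1 [R2 t]] and [R0 [R1 [R2 t]]]] and [R1 [R2 t]]]
  [R0 [R0 [R0 [R1 [R2 t]]] and [R1 [R2 t]]] and [R1 [R2 t]]]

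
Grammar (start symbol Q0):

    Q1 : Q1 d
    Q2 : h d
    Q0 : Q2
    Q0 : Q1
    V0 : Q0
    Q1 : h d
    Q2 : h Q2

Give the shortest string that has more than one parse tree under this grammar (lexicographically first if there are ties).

h d

length 2: h d has 2 parse trees

Two derivations of h d:
  Q0 ⇒ Q2 ⇒ h d
  Q0 ⇒ Q1 ⇒ h d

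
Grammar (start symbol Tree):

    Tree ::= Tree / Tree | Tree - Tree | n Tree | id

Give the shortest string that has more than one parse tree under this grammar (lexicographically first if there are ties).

n id - id

length 1: no string has ≥2 trees
length 2: no string has ≥2 trees
length 3: no string has ≥2 trees
length 4: n id - id has 2 parse trees

Two derivations of n id - id:
  Tree ⇒ Tree - Tree ⇒ n Tree - Tree ⇒ n id - Tree ⇒ n id - id
  Tree ⇒ n Tree ⇒ n Tree - Tree ⇒ n id - Tree ⇒ n id - id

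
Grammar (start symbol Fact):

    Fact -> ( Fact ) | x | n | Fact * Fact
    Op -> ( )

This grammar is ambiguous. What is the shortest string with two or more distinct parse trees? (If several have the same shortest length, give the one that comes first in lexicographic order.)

length 1: no string has ≥2 trees
length 3: no string has ≥2 trees
length 5: n * n * n has 2 parse trees

Two derivations of n * n * n:
  Fact ⇒ Fact * Fact ⇒ n * Fact ⇒ n * Fact * Fact ⇒ n * n * Fact ⇒ n * n * n
  Fact ⇒ Fact * Fact ⇒ Fact * Fact * Fact ⇒ n * Fact * Fact ⇒ n * n * Fact ⇒ n * n * n

n * n * n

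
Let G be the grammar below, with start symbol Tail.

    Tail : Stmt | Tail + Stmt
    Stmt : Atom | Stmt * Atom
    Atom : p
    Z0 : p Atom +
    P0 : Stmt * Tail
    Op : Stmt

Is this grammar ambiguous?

(Z0, P0, Op are unreachable from Tail, so their rules don't affect L(Tail).) Tail → Tail + Stmt | Stmt  ;  Stmt → Stmt * Atom | Atom  — a left-associative chain with Atom at the bottom. Each string factors uniquely by precedence.

Unambiguous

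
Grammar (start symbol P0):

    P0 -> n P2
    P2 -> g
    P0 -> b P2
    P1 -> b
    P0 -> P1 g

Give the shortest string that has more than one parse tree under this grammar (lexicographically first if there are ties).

b g

length 2: b g has 2 parse trees

Two derivations of b g:
  P0 ⇒ b P2 ⇒ b g
  P0 ⇒ P1 g ⇒ b g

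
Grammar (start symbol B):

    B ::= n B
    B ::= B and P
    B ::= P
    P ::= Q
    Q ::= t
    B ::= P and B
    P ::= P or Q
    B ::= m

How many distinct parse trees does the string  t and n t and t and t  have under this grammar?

11

Parse trees for t and n t and t and t (showing first 6 of 11):
  [B [B [B [P [Q t]] and [B n [B [P [Q t]]]]] and [P [Q t]]] and [P [Q t]]]
  [B [B [P [Q t]] and [B n [B [B [P [Q t]]] and [P [Q t]]]]] and [P [Q t]]]
  [B [B [P [Q t]] and [B n [B [P [Q t]] and [B [P [Q t]]]]]] and [P [Q t]]]
  [B [B [P [Q t]] and [B [B n [B [P [Q t]]]] and [P [Q t]]]] and [P [Q t]]]
  [B [P [Q t]] and [B n [B [B [B [P [Q t]]] and [P [Q t]]] and [P [Q t]]]]]
  [B [P [Q t]] and [B n [B [B [P [Q t]] and [B [P [Q t]]]] and [P [Q t]]]]]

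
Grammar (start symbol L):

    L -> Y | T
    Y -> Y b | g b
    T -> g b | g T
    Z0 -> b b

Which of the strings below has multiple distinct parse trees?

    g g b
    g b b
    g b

g b

g g b: 1 tree
g b b: 1 tree
g b: 2 trees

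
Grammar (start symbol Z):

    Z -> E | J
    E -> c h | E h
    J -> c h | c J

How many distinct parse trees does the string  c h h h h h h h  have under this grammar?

Parse trees for c h h h h h h h:
  [Z [E [E [E [E [E [E [E c h] h] h] h] h] h] h]]

1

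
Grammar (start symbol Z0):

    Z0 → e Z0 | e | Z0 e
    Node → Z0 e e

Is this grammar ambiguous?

Witness: e e

Derivation 1: Z0 ⇒ e Z0 ⇒ e e
Derivation 2: Z0 ⇒ Z0 e ⇒ e e

Two distinct leftmost derivations for the same string.

Ambiguous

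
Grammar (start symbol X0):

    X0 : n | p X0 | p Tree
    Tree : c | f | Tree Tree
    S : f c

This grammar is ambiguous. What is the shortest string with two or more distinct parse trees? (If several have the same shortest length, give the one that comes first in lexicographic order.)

length 1: no string has ≥2 trees
length 2: no string has ≥2 trees
length 3: no string has ≥2 trees
length 4: p c c c has 2 parse trees

Two derivations of p c c c:
  X0 ⇒ p Tree ⇒ p Tree Tree ⇒ p c Tree ⇒ p c Tree Tree ⇒ p c c Tree ⇒ p c c c
  X0 ⇒ p Tree ⇒ p Tree Tree ⇒ p Tree Tree Tree ⇒ p c Tree Tree ⇒ p c c Tree ⇒ p c c c

p c c c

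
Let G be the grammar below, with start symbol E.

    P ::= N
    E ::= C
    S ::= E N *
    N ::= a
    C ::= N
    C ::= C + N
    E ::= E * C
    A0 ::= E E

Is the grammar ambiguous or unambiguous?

Unambiguous

Only E, C, N are reachable from E; ignoring the rest: The grammar is stratified — E handles '*' (left-recursive), C handles '+', N atoms. Each operator has a fixed associativity and precedence level, so every string has one parse.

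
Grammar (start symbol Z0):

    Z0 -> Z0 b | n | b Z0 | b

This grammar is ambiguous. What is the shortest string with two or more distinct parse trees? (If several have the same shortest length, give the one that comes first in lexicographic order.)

length 1: no string has ≥2 trees
length 2: b b has 2 parse trees

Two derivations of b b:
  Z0 ⇒ Z0 b ⇒ b b
  Z0 ⇒ b Z0 ⇒ b b

b b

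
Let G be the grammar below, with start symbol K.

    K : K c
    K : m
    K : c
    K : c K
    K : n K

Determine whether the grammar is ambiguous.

Witness: c c

Derivation 1: K ⇒ K c ⇒ c c
Derivation 2: K ⇒ c K ⇒ c c

Two distinct leftmost derivations for the same string.

Ambiguous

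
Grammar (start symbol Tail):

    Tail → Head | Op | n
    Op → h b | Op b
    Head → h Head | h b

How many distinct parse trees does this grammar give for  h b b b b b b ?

Parse trees for h b b b b b b:
  [Tail [Op [Op [Op [Op [Op [Op h b] b] b] b] b] b]]

1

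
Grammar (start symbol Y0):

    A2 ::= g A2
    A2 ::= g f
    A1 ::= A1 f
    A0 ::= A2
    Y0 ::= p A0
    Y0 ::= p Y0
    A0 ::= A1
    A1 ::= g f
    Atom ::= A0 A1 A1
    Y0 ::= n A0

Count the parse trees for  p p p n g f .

2

Parse trees for p p p n g f:
  [Y0 p [Y0 p [Y0 p [Y0 n [A0 [A2 g f]]]]]]
  [Y0 p [Y0 p [Y0 p [Y0 n [A0 [A1 g f]]]]]]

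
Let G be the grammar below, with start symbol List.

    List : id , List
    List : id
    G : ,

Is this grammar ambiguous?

Only List is reachable from List; ignoring the rest: The reachable grammar is A → atom sep A | atom. Each atom is followed by either the separator (recurse) or end-of-string (stop) — no choice point.

Unambiguous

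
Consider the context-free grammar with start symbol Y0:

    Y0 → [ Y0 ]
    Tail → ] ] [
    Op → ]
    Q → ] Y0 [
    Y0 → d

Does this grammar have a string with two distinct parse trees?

Unambiguous

(Tail, Q, Op are unreachable from Y0, so their rules don't affect L(Y0).) Each string is a nest of matched brackets around a single atom. An opening bracket forces the recursive rule; an atom forces the base rule.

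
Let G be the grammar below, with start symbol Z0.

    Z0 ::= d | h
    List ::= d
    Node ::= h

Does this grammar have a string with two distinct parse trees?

(List, Node are unreachable from Z0, so their rules don't affect L(Z0).) The reachable rules are right-linear with at most one rule per (nonterminal, next-terminal) pair. Each input token forces the next rule, so parsing is deterministic.

Unambiguous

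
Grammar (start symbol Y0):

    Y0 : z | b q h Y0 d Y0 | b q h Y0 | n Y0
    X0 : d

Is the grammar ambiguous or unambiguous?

Ambiguous

Witness: b q h b q h z d z

Derivation 1: Y0 ⇒ b q h Y0 d Y0 ⇒ b q h b q h Y0 d Y0 ⇒ b q h b q h z d Y0 ⇒ b q h b q h z d z
Derivation 2: Y0 ⇒ b q h Y0 ⇒ b q h b q h Y0 d Y0 ⇒ b q h b q h z d Y0 ⇒ b q h b q h z d z

Two distinct leftmost derivations for the same string.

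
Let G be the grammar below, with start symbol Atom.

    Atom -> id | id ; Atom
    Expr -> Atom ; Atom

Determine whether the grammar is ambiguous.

Unambiguous

(Expr is unreachable from Atom, so its rules don't affect L(Atom).) The reachable grammar is A → atom sep A | atom. Each atom is followed by either the separator (recurse) or end-of-string (stop) — no choice point.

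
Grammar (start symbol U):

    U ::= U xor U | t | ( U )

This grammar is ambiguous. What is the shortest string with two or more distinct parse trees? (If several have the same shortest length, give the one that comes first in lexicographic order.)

length 1: no string has ≥2 trees
length 3: no string has ≥2 trees
length 5: t xor t xor t has 2 parse trees

Two derivations of t xor t xor t:
  U ⇒ U xor U ⇒ U xor U xor U ⇒ t xor U xor U ⇒ t xor t xor U ⇒ t xor t xor t
  U ⇒ U xor U ⇒ t xor U ⇒ t xor U xor U ⇒ t xor t xor U ⇒ t xor t xor t

t xor t xor t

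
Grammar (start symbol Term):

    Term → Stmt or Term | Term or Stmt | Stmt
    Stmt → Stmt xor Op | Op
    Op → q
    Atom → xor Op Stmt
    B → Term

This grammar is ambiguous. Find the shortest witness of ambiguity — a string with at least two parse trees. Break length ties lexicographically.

length 1: no string has ≥2 trees
length 3: q or q has 2 parse trees

Two derivations of q or q:
  Term ⇒ Stmt or Term ⇒ Op or Term ⇒ q or Term ⇒ q or Stmt ⇒ q or Op ⇒ q or q
  Term ⇒ Term or Stmt ⇒ Stmt or Stmt ⇒ Op or Stmt ⇒ q or Stmt ⇒ q or Op ⇒ q or q

q or q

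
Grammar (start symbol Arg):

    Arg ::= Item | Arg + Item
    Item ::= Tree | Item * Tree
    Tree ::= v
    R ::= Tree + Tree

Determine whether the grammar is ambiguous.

Unambiguous

(R is unreachable from Arg, so its rules don't affect L(Arg).) Arg → Arg + Item | Item  ;  Item → Item * Tree | Tree  — a left-associative chain with Tree at the bottom. Each string factors uniquely by precedence.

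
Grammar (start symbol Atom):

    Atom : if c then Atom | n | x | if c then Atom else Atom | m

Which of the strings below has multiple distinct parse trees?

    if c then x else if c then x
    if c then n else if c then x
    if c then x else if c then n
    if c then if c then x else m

if c then x else if c then x: 1 tree
if c then n else if c then x: 1 tree
if c then x else if c then n: 1 tree
if c then if c then x else m: 2 trees

if c then if c then x else m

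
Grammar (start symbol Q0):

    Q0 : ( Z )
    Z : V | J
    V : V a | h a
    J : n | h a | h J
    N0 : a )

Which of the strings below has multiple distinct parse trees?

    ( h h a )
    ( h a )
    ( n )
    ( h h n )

( h h a ): 1 tree
( h a ): 2 trees
( n ): 1 tree
( h h n ): 1 tree

( h a )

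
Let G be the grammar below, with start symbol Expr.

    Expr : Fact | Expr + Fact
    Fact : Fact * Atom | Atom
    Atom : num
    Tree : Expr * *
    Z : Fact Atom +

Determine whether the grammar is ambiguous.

Unambiguous

Only Expr, Fact, Atom are reachable from Expr; ignoring the rest: This is a standard precedence ladder (Expr over Fact over Atom), with each level left-recursive on its own operator ('+' at Expr, '*' at Fact). That structure is LR(1), hence unambiguous.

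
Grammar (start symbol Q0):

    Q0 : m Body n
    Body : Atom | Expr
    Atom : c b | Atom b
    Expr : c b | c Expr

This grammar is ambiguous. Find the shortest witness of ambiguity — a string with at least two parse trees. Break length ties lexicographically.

m c b n

length 4: m c b n has 2 parse trees

Two derivations of m c b n:
  Q0 ⇒ m Body n ⇒ m Atom n ⇒ m c b n
  Q0 ⇒ m Body n ⇒ m Expr n ⇒ m c b n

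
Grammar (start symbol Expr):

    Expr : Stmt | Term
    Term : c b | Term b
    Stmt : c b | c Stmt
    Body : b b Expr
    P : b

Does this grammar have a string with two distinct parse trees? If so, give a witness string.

Ambiguous

Witness: c b

Derivation 1: Expr ⇒ Stmt ⇒ c b
Derivation 2: Expr ⇒ Term ⇒ c b

Two distinct leftmost derivations for the same string.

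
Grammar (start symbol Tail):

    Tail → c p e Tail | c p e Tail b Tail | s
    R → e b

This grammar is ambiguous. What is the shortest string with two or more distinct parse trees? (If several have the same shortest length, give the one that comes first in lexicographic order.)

c p e c p e s b s

length 1: no string has ≥2 trees
length 4: no string has ≥2 trees
length 6: no string has ≥2 trees
length 7: no string has ≥2 trees
length 9: c p e c p e s b s has 2 parse trees

Two derivations of c p e c p e s b s:
  Tail ⇒ c p e Tail ⇒ c p e c p e Tail b Tail ⇒ c p e c p e s b Tail ⇒ c p e c p e s b s
  Tail ⇒ c p e Tail b Tail ⇒ c p e c p e Tail b Tail ⇒ c p e c p e s b Tail ⇒ c p e c p e s b s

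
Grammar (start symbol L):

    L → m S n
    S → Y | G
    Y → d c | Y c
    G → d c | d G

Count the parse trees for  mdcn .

Parse trees for mdcn:
  [L m [S [Y d c]] n]
  [L m [S [G d c]] n]

2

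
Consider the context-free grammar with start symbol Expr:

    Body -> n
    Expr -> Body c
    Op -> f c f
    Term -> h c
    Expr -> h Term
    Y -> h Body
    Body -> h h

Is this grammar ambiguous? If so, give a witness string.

Ambiguous

Witness: h h c

Derivation 1: Expr ⇒ Body c ⇒ h h c
Derivation 2: Expr ⇒ h Term ⇒ h h c

Two distinct leftmost derivations for the same string.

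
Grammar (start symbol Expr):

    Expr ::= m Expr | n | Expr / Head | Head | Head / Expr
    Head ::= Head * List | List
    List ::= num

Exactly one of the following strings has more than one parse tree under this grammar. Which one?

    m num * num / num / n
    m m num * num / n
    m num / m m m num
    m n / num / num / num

m n / num / num / num

m num * num / num / n: 1 tree
m m num * num / n: 1 tree
m num / m m m num: 1 tree
m n / num / num / num: 4 trees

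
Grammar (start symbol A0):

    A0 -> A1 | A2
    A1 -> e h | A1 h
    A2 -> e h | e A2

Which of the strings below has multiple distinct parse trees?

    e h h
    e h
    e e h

e h

e h h: 1 tree
e h: 2 trees
e e h: 1 tree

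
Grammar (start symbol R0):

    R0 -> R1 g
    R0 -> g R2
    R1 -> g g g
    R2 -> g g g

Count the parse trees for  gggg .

2

Parse trees for gggg:
  [R0 [R1 g g g] g]
  [R0 g [R2 g g g]]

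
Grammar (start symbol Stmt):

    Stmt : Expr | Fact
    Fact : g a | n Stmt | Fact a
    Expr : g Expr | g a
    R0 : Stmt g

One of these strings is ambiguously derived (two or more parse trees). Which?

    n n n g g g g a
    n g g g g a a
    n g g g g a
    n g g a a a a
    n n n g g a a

n n n g g a a

n n n g g g g a: 1 tree
n g g g g a a: 1 tree
n g g g g a: 1 tree
n g g a a a a: 1 tree
n n n g g a a: 3 trees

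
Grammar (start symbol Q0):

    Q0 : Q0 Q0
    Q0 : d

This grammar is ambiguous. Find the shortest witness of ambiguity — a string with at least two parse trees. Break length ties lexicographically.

d d d

length 1: no string has ≥2 trees
length 2: no string has ≥2 trees
length 3: d d d has 2 parse trees

Two derivations of d d d:
  Q0 ⇒ Q0 Q0 ⇒ Q0 Q0 Q0 ⇒ d Q0 Q0 ⇒ d d Q0 ⇒ d d d
  Q0 ⇒ Q0 Q0 ⇒ d Q0 ⇒ d Q0 Q0 ⇒ d d Q0 ⇒ d d d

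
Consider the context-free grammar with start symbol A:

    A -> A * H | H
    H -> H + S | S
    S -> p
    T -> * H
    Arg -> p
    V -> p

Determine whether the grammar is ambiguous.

Unambiguous

Only A, H, S are reachable from A; ignoring the rest: A → A * H | H  ;  H → H + S | S  — a left-associative chain with S at the bottom. Each string factors uniquely by precedence.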